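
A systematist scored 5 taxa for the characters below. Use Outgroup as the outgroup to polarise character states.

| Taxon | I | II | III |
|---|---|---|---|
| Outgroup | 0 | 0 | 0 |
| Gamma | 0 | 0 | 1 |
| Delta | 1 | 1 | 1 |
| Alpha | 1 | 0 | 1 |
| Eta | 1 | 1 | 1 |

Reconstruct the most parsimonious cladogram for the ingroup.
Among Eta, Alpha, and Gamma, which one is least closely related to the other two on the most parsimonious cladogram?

Gamma

The outgroup has state '0' for every character, so '1' is the derived state throughout.
I: derived state '1' in Alpha, Delta, and Eta only — synapomorphy for {Alpha, Delta, Eta}.
II (derived state '1') is shared by Delta and Eta — a synapomorphy uniting that clade.
III (derived state '1') is shared by all ingroup taxa — unites the whole ingroup.
Most parsimonious ingroup topology: (Gamma,((Delta,Eta),Alpha)).
Alpha and Eta share a more recent common ancestor with each other than either does with Gamma, so Gamma is the least closely related of the three.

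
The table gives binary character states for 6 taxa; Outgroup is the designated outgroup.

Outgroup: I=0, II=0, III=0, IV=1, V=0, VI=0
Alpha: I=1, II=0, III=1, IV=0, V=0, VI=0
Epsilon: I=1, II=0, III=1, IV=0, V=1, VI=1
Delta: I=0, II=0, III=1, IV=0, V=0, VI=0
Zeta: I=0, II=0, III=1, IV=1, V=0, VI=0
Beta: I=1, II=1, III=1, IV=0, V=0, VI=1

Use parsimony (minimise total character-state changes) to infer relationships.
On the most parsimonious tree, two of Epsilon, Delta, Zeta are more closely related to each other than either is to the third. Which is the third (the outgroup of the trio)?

Zeta

Character polarity is set by the outgroup: the derived state is whichever differs from the outgroup's state, so for IV the derived state is '0', and for the remaining characters it is '1'.
I (derived state '1') is shared by Alpha, Beta, and Epsilon — a synapomorphy uniting that clade.
II: derived state '1' in Beta only — an autapomorphy, so it tells us nothing about relationships among taxa.
All ingroup taxa share the derived state '1' for III; it defines the ingroup but does not resolve relationships within it.
Only Alpha, Beta, Delta, and Epsilon show the derived state '0' for IV, supporting them as a clade.
V (derived state '1') is unique to Epsilon (autapomorphy; uninformative for grouping).
Only Beta and Epsilon show the derived state '1' for VI, supporting them as a clade.
Most parsimonious ingroup topology: (((Alpha,(Epsilon,Beta)),Delta),Zeta).
Epsilon and Delta share a more recent common ancestor with each other than either does with Zeta, so Zeta is the least closely related of the three.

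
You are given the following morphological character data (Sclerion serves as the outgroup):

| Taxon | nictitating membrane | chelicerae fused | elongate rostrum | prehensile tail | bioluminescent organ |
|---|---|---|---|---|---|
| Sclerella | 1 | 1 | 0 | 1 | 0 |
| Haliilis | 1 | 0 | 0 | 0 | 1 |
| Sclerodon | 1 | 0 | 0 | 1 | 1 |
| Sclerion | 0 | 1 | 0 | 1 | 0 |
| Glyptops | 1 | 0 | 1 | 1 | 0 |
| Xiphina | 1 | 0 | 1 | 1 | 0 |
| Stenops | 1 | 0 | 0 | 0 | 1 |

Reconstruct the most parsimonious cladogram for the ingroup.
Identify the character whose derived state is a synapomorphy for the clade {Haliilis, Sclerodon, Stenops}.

Character polarity is set by the outgroup: the derived state is whichever differs from the outgroup's state, so for chelicerae fused, prehensile tail the derived state is '0', and for the remaining characters it is '1'.
nictitating membrane (derived state '1') is shared by all ingroup taxa — unites the whole ingroup.
chelicerae fused: derived state '0' in Glyptops, Haliilis, Sclerodon, Stenops, and Xiphina only — synapomorphy for {Glyptops, Haliilis, Sclerodon, Stenops, Xiphina}.
elongate rostrum: derived state '1' in Glyptops and Xiphina only — synapomorphy for {Glyptops, Xiphina}.
prehensile tail: derived state '0' in Haliilis and Stenops only — synapomorphy for {Haliilis, Stenops}.
bioluminescent organ: derived state '1' in Haliilis, Sclerodon, and Stenops only — synapomorphy for {Haliilis, Sclerodon, Stenops}.
Most parsimonious ingroup topology: ((((Stenops,Haliilis),Sclerodon),(Xiphina,Glyptops)),Sclerella).
The clade {Haliilis, Sclerodon, Stenops} is supported by bioluminescent organ: its derived state '1' occurs in exactly those taxa and in no other taxon (including the outgroup).

bioluminescent organ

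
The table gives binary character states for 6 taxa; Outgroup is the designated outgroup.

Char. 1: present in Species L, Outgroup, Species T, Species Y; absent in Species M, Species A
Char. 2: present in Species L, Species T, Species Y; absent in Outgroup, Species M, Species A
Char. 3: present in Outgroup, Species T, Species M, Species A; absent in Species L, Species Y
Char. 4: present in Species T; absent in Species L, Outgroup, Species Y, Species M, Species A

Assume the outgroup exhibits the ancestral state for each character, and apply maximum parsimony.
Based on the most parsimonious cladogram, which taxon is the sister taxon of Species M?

Character polarity is set by the outgroup: the derived state is whichever differs from the outgroup's state, so for Char. 1, Char. 3 the derived state is 'absent', and for the remaining characters it is 'present'.
Char. 1: derived state 'absent' in Species A and Species M only — synapomorphy for {Species A, Species M}.
Char. 2: derived state 'present' in Species L, Species T, and Species Y only — synapomorphy for {Species L, Species T, Species Y}.
Char. 3 (derived state 'absent') is shared by Species L and Species Y — a synapomorphy uniting that clade.
Char. 4 (derived state 'present') is unique to Species T (autapomorphy; uninformative for grouping).
Most parsimonious ingroup topology: (((Species Y,Species L),Species T),(Species A,Species M)).
Species M and Species A form a cherry on this tree, so they are sister taxa.

Species A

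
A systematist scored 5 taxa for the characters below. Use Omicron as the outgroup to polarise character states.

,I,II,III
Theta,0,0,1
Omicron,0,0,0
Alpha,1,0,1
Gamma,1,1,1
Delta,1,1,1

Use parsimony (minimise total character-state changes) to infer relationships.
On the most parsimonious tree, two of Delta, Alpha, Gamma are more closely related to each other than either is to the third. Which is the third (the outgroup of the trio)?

The outgroup has state '0' for every character, so '1' is the derived state throughout.
I: derived state '1' in Alpha, Delta, and Gamma only — synapomorphy for {Alpha, Delta, Gamma}.
II (derived state '1') is shared by Delta and Gamma — a synapomorphy uniting that clade.
All ingroup taxa share the derived state '1' for III; it defines the ingroup but does not resolve relationships within it.
Most parsimonious ingroup topology: ((Alpha,(Delta,Gamma)),Theta).
Delta and Gamma share a more recent common ancestor with each other than either does with Alpha, so Alpha is the least closely related of the three.

Alpha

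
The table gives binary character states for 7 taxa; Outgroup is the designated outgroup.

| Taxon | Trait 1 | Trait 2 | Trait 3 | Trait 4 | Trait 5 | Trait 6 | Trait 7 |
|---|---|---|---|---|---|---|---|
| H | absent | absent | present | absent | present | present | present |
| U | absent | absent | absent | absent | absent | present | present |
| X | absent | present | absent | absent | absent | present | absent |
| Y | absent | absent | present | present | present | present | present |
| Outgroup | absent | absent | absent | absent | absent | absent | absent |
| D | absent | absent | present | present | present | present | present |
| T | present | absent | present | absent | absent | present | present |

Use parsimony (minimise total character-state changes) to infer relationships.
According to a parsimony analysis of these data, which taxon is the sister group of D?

The outgroup has state 'absent' for every character, so 'present' is the derived state throughout.
Trait 1 (derived state 'present') is unique to T (autapomorphy; uninformative for grouping).
Trait 2 (derived state 'present') is unique to X (autapomorphy; uninformative for grouping).
Only D, H, T, and Y show the derived state 'present' for Trait 3, supporting them as a clade.
Only D and Y show the derived state 'present' for Trait 4, supporting them as a clade.
Trait 5 (derived state 'present') is shared by D, H, and Y — a synapomorphy uniting that clade.
All ingroup taxa share the derived state 'present' for Trait 6; it defines the ingroup but does not resolve relationships within it.
Only D, H, T, U, and Y show the derived state 'present' for Trait 7, supporting them as a clade.
Most parsimonious ingroup topology: (X,(U,(T,((Y,D),H)))).
D and Y form a cherry on this tree, so they are sister taxa.

Y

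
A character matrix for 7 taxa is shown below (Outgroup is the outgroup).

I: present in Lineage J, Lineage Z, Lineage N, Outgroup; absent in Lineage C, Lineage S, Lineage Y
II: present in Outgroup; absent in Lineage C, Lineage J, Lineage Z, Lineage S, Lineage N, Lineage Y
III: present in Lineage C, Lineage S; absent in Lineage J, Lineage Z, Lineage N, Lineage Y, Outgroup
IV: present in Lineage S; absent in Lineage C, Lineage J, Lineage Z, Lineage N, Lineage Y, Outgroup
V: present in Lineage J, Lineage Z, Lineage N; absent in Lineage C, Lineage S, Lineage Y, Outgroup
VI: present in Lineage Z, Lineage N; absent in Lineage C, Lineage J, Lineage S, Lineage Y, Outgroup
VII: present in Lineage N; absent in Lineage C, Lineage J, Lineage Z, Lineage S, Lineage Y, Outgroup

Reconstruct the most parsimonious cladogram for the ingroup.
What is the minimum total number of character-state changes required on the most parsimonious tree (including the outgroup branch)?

7

Character polarity is set by the outgroup: the derived state is whichever differs from the outgroup's state, so for I, II the derived state is 'absent', and for the remaining characters it is 'present'.
I: derived state 'absent' in Lineage C, Lineage S, and Lineage Y only — synapomorphy for {Lineage C, Lineage S, Lineage Y}.
II (derived state 'absent') is shared by all ingroup taxa — unites the whole ingroup.
III (derived state 'present') is shared by Lineage C and Lineage S — a synapomorphy uniting that clade.
IV: derived state 'present' in Lineage S only — an autapomorphy, so it tells us nothing about relationships among taxa.
Only Lineage J, Lineage N, and Lineage Z show the derived state 'present' for V, supporting them as a clade.
Only Lineage N and Lineage Z show the derived state 'present' for VI, supporting them as a clade.
VII (derived state 'present') is unique to Lineage N (autapomorphy; uninformative for grouping).
Most parsimonious ingroup topology: (((Lineage N,Lineage Z),Lineage J),((Lineage C,Lineage S),Lineage Y)).
Changes per character on this tree: I: 1; II: 1; III: 1; IV: 1; V: 1; VI: 1; VII: 1.
Total = 7.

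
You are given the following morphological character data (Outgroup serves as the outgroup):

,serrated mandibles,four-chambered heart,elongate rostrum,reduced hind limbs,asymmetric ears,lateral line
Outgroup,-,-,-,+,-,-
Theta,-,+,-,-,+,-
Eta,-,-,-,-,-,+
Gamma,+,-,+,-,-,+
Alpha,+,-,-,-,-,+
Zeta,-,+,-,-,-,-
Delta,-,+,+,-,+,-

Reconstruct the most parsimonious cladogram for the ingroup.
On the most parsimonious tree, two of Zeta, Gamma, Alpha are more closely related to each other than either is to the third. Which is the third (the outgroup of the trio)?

Character polarity is set by the outgroup: the derived state is whichever differs from the outgroup's state, so for reduced hind limbs the derived state is '-', and for the remaining characters it is '+'.
serrated mandibles (derived state '+') is shared by Alpha and Gamma — a synapomorphy uniting that clade.
Only Delta, Theta, and Zeta show the derived state '+' for four-chambered heart, supporting them as a clade.
elongate rostrum (state '+') occurs in Delta and Gamma but conflicts with the nesting implied by the other characters — most parsimoniously interpreted as homoplasy.
All ingroup taxa share the derived state '-' for reduced hind limbs; it defines the ingroup but does not resolve relationships within it.
Only Delta and Theta show the derived state '+' for asymmetric ears, supporting them as a clade.
lateral line (derived state '+') is shared by Alpha, Eta, and Gamma — a synapomorphy uniting that clade.
Most parsimonious ingroup topology: (((Theta,Delta),Zeta),(Eta,(Gamma,Alpha))).
Gamma and Alpha share a more recent common ancestor with each other than either does with Zeta, so Zeta is the least closely related of the three.

Zeta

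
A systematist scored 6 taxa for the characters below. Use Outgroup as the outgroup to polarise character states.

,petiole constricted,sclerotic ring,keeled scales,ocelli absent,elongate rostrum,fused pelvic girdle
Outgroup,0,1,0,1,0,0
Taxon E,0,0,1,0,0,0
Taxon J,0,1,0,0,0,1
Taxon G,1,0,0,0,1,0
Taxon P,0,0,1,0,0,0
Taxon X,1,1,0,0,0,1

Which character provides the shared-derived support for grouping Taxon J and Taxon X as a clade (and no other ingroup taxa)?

Character polarity is set by the outgroup: the derived state is whichever differs from the outgroup's state, so for sclerotic ring, ocelli absent the derived state is '0', and for the remaining characters it is '1'.
petiole constricted (state '1') occurs in Taxon G and Taxon X but conflicts with the nesting implied by the other characters — most parsimoniously interpreted as homoplasy.
sclerotic ring: derived state '0' in Taxon E, Taxon G, and Taxon P only — synapomorphy for {Taxon E, Taxon G, Taxon P}.
keeled scales: derived state '1' in Taxon E and Taxon P only — synapomorphy for {Taxon E, Taxon P}.
All ingroup taxa share the derived state '0' for ocelli absent; it defines the ingroup but does not resolve relationships within it.
elongate rostrum: derived state '1' in Taxon G only — an autapomorphy, so it tells us nothing about relationships among taxa.
fused pelvic girdle (derived state '1') is shared by Taxon J and Taxon X — a synapomorphy uniting that clade.
Most parsimonious ingroup topology: (((Taxon E,Taxon P),Taxon G),(Taxon J,Taxon X)).
The clade {Taxon J, Taxon X} is supported by fused pelvic girdle: its derived state '1' occurs in exactly those taxa and in no other taxon (including the outgroup).

fused pelvic girdle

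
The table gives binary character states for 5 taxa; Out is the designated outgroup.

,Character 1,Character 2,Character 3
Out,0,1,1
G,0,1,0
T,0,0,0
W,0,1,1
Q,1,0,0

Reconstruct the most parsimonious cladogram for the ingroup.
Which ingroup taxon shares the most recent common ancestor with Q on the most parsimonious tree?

Character polarity is set by the outgroup: the derived state is whichever differs from the outgroup's state, so for Character 2, Character 3 the derived state is '0', and for the remaining characters it is '1'.
Character 1: derived state '1' in Q only — an autapomorphy, so it tells us nothing about relationships among taxa.
Only Q and T show the derived state '0' for Character 2, supporting them as a clade.
Only G, Q, and T show the derived state '0' for Character 3, supporting them as a clade.
Most parsimonious ingroup topology: ((G,(T,Q)),W).
Q and T form a cherry on this tree, so they are sister taxa.

T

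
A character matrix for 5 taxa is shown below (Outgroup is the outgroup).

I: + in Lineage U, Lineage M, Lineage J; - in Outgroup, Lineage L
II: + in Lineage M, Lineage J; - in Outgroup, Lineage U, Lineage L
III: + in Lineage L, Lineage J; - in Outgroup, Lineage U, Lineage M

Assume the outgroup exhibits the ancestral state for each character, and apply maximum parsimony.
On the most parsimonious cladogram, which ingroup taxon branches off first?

The outgroup has state '-' for every character, so '+' is the derived state throughout.
I: derived state '+' in Lineage J, Lineage M, and Lineage U only — synapomorphy for {Lineage J, Lineage M, Lineage U}.
II (derived state '+') is shared by Lineage J and Lineage M — a synapomorphy uniting that clade.
III groups Lineage J and Lineage L, which is incompatible with the clades supported by the remaining characters; treating it as convergent (homoplasy) costs fewer steps than any alternative tree.
Most parsimonious ingroup topology: ((Lineage U,(Lineage M,Lineage J)),Lineage L).
Lineage L is sister to the clade containing all other ingroup taxa, so it is the earliest-diverging (most basal) ingroup lineage.

Lineage L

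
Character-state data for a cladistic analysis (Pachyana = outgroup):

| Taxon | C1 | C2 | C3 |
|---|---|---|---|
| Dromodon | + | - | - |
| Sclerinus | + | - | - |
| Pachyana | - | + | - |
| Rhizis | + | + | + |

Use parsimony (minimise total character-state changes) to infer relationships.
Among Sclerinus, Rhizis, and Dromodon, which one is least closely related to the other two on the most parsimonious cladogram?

Rhizis

Character polarity is set by the outgroup: the derived state is whichever differs from the outgroup's state, so for C2 the derived state is '-', and for the remaining characters it is '+'.
C1 (derived state '+') is shared by all ingroup taxa — unites the whole ingroup.
C2: derived state '-' in Dromodon and Sclerinus only — synapomorphy for {Dromodon, Sclerinus}.
C3 (derived state '+') is unique to Rhizis (autapomorphy; uninformative for grouping).
Most parsimonious ingroup topology: ((Dromodon,Sclerinus),Rhizis).
Sclerinus and Dromodon share a more recent common ancestor with each other than either does with Rhizis, so Rhizis is the least closely related of the three.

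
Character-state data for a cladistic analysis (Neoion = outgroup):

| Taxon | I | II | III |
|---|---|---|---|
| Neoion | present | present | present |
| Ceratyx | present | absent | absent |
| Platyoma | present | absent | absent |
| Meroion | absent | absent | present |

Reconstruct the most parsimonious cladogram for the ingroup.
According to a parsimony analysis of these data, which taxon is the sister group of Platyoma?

Ceratyx

The outgroup has state 'present' for every character, so 'absent' is the derived state throughout.
I: derived state 'absent' in Meroion only — an autapomorphy, so it tells us nothing about relationships among taxa.
All ingroup taxa share the derived state 'absent' for II; it defines the ingroup but does not resolve relationships within it.
Only Ceratyx and Platyoma show the derived state 'absent' for III, supporting them as a clade.
Most parsimonious ingroup topology: ((Ceratyx,Platyoma),Meroion).
Platyoma and Ceratyx form a cherry on this tree, so they are sister taxa.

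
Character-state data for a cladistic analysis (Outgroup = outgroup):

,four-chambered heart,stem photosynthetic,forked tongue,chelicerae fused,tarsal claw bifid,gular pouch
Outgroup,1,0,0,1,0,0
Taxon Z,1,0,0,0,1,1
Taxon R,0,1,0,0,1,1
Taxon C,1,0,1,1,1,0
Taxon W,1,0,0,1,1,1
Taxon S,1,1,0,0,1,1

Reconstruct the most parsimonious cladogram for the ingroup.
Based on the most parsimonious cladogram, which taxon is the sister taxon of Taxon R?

Character polarity is set by the outgroup: the derived state is whichever differs from the outgroup's state, so for four-chambered heart, chelicerae fused the derived state is '0', and for the remaining characters it is '1'.
four-chambered heart: derived state '0' in Taxon R only — an autapomorphy, so it tells us nothing about relationships among taxa.
stem photosynthetic: derived state '1' in Taxon R and Taxon S only — synapomorphy for {Taxon R, Taxon S}.
forked tongue: derived state '1' in Taxon C only — an autapomorphy, so it tells us nothing about relationships among taxa.
chelicerae fused: derived state '0' in Taxon R, Taxon S, and Taxon Z only — synapomorphy for {Taxon R, Taxon S, Taxon Z}.
All ingroup taxa share the derived state '1' for tarsal claw bifid; it defines the ingroup but does not resolve relationships within it.
gular pouch: derived state '1' in Taxon R, Taxon S, Taxon W, and Taxon Z only — synapomorphy for {Taxon R, Taxon S, Taxon W, Taxon Z}.
Most parsimonious ingroup topology: (((Taxon Z,(Taxon R,Taxon S)),Taxon W),Taxon C).
Taxon R and Taxon S form a cherry on this tree, so they are sister taxa.

Taxon S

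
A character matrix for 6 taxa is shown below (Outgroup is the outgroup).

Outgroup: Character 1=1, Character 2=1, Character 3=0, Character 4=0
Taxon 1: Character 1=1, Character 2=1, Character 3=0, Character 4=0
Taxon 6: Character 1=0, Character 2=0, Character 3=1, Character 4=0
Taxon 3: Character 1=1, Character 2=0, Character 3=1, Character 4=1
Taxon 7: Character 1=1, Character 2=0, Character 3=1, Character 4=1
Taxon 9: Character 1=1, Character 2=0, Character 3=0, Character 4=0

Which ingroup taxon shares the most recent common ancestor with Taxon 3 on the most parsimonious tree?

Character polarity is set by the outgroup: the derived state is whichever differs from the outgroup's state, so for Character 1, Character 2 the derived state is '0', and for the remaining characters it is '1'.
Character 1 (derived state '0') is unique to Taxon 6 (autapomorphy; uninformative for grouping).
Only Taxon 3, Taxon 6, Taxon 7, and Taxon 9 show the derived state '0' for Character 2, supporting them as a clade.
Character 3 (derived state '1') is shared by Taxon 3, Taxon 6, and Taxon 7 — a synapomorphy uniting that clade.
Character 4 (derived state '1') is shared by Taxon 3 and Taxon 7 — a synapomorphy uniting that clade.
Most parsimonious ingroup topology: (Taxon 1,((Taxon 6,(Taxon 3,Taxon 7)),Taxon 9)).
Taxon 3 and Taxon 7 form a cherry on this tree, so they are sister taxa.

Taxon 7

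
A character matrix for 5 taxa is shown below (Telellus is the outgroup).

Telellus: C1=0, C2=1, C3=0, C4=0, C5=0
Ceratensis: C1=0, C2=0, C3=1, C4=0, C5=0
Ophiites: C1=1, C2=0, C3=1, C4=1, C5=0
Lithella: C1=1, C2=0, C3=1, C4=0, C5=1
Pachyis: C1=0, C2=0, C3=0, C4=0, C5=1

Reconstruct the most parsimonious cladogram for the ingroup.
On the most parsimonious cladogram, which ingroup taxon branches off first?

Character polarity is set by the outgroup: the derived state is whichever differs from the outgroup's state, so for C2 the derived state is '0', and for the remaining characters it is '1'.
Only Lithella and Ophiites show the derived state '1' for C1, supporting them as a clade.
All ingroup taxa share the derived state '0' for C2; it defines the ingroup but does not resolve relationships within it.
C3 (derived state '1') is shared by Ceratensis, Lithella, and Ophiites — a synapomorphy uniting that clade.
C4 (derived state '1') is unique to Ophiites (autapomorphy; uninformative for grouping).
C5 (state '1') occurs in Lithella and Pachyis but conflicts with the nesting implied by the other characters — most parsimoniously interpreted as homoplasy.
Most parsimonious ingroup topology: ((Ceratensis,(Lithella,Ophiites)),Pachyis).
Pachyis is sister to the clade containing all other ingroup taxa, so it is the earliest-diverging (most basal) ingroup lineage.

Pachyis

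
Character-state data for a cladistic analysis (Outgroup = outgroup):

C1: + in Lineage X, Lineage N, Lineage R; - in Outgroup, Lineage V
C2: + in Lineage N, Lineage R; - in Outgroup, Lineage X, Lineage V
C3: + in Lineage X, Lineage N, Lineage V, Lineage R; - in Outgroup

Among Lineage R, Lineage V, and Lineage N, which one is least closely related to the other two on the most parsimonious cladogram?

The outgroup has state '-' for every character, so '+' is the derived state throughout.
Only Lineage N, Lineage R, and Lineage X show the derived state '+' for C1, supporting them as a clade.
C2 (derived state '+') is shared by Lineage N and Lineage R — a synapomorphy uniting that clade.
All ingroup taxa share the derived state '+' for C3; it defines the ingroup but does not resolve relationships within it.
Most parsimonious ingroup topology: ((Lineage X,(Lineage N,Lineage R)),Lineage V).
Lineage R and Lineage N share a more recent common ancestor with each other than either does with Lineage V, so Lineage V is the least closely related of the three.

Lineage V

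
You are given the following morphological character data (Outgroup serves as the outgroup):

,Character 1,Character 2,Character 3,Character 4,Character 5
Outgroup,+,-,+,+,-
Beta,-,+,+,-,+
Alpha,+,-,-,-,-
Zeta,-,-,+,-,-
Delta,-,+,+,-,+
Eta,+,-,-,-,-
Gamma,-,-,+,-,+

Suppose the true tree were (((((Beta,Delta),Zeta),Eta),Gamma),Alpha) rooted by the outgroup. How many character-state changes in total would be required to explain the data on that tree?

Map each character onto (((((Beta,Delta),Zeta),Eta),Gamma),Alpha) (rooted by Outgroup) and count the minimum state changes it requires (Fitch parsimony):
Character 1: 2; Character 2: 1; Character 3: 2; Character 4: 1; Character 5: 2.
Total tree length = 8.

8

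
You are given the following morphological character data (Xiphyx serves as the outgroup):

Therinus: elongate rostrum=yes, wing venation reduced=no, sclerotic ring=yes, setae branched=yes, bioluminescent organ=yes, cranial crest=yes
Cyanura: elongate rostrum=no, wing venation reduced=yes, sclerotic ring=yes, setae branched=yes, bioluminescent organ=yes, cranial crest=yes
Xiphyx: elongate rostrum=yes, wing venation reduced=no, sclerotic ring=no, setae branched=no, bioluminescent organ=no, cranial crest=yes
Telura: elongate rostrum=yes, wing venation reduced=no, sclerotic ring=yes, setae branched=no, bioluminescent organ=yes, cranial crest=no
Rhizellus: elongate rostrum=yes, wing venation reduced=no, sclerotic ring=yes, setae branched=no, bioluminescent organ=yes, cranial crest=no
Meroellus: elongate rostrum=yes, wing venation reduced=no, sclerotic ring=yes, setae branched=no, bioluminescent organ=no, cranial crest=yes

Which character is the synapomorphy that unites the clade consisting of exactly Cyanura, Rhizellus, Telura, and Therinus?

bioluminescent organ

Character polarity is set by the outgroup: the derived state is whichever differs from the outgroup's state, so for elongate rostrum, cranial crest the derived state is 'no', and for the remaining characters it is 'yes'.
elongate rostrum (derived state 'no') is unique to Cyanura (autapomorphy; uninformative for grouping).
wing venation reduced (derived state 'yes') is unique to Cyanura (autapomorphy; uninformative for grouping).
All ingroup taxa share the derived state 'yes' for sclerotic ring; it defines the ingroup but does not resolve relationships within it.
Only Cyanura and Therinus show the derived state 'yes' for setae branched, supporting them as a clade.
Only Cyanura, Rhizellus, Telura, and Therinus show the derived state 'yes' for bioluminescent organ, supporting them as a clade.
cranial crest (derived state 'no') is shared by Rhizellus and Telura — a synapomorphy uniting that clade.
Most parsimonious ingroup topology: (Meroellus,((Rhizellus,Telura),(Cyanura,Therinus))).
The clade {Cyanura, Rhizellus, Telura, Therinus} is supported by bioluminescent organ: its derived state 'yes' occurs in exactly those taxa and in no other taxon (including the outgroup).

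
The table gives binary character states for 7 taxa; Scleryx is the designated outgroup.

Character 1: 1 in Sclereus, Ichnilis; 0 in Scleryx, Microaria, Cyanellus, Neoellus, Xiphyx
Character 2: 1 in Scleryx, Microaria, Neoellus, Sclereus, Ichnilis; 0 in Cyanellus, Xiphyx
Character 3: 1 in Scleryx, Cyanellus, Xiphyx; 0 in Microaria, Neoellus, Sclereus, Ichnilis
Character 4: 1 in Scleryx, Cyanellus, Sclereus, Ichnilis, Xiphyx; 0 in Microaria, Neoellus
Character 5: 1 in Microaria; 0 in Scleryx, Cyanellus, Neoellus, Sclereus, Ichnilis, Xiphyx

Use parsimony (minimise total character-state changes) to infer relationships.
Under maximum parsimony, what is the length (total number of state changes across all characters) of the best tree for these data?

Character polarity is set by the outgroup: the derived state is whichever differs from the outgroup's state, so for Character 2, Character 3, Character 4 the derived state is '0', and for the remaining characters it is '1'.
Character 1 (derived state '1') is shared by Ichnilis and Sclereus — a synapomorphy uniting that clade.
Character 2 (derived state '0') is shared by Cyanellus and Xiphyx — a synapomorphy uniting that clade.
Character 3: derived state '0' in Ichnilis, Microaria, Neoellus, and Sclereus only — synapomorphy for {Ichnilis, Microaria, Neoellus, Sclereus}.
Character 4: derived state '0' in Microaria and Neoellus only — synapomorphy for {Microaria, Neoellus}.
Character 5 (derived state '1') is unique to Microaria (autapomorphy; uninformative for grouping).
Most parsimonious ingroup topology: (((Microaria,Neoellus),(Sclereus,Ichnilis)),(Cyanellus,Xiphyx)).
Changes per character on this tree: Character 1: 1; Character 2: 1; Character 3: 1; Character 4: 1; Character 5: 1.
Total = 5.

5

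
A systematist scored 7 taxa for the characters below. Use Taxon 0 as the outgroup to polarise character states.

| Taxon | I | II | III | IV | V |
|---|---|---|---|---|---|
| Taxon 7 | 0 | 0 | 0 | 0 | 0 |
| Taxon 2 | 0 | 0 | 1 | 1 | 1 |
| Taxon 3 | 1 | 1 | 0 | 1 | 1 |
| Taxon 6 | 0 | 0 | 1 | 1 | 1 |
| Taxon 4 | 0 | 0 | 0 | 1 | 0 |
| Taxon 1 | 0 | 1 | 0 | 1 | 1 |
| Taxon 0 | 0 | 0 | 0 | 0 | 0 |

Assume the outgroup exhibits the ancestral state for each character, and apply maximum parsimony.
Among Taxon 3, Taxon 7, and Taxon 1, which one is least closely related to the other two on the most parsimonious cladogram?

Taxon 7

The outgroup has state '0' for every character, so '1' is the derived state throughout.
I (derived state '1') is unique to Taxon 3 (autapomorphy; uninformative for grouping).
II: derived state '1' in Taxon 1 and Taxon 3 only — synapomorphy for {Taxon 1, Taxon 3}.
III (derived state '1') is shared by Taxon 2 and Taxon 6 — a synapomorphy uniting that clade.
Only Taxon 1, Taxon 2, Taxon 3, Taxon 4, and Taxon 6 show the derived state '1' for IV, supporting them as a clade.
Only Taxon 1, Taxon 2, Taxon 3, and Taxon 6 show the derived state '1' for V, supporting them as a clade.
Most parsimonious ingroup topology: ((((Taxon 1,Taxon 3),(Taxon 2,Taxon 6)),Taxon 4),Taxon 7).
Taxon 1 and Taxon 3 share a more recent common ancestor with each other than either does with Taxon 7, so Taxon 7 is the least closely related of the three.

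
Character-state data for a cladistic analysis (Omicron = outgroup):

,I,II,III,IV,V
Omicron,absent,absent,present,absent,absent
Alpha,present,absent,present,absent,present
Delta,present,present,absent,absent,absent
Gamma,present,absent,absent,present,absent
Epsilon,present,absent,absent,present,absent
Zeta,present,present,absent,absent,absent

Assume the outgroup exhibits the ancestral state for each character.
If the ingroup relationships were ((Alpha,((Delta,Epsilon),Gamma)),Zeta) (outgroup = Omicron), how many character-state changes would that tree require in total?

8

Map each character onto ((Alpha,((Delta,Epsilon),Gamma)),Zeta) (rooted by Omicron) and count the minimum state changes it requires (Fitch parsimony):
I: 1; II: 2; III: 2; IV: 2; V: 1.
Total tree length = 8.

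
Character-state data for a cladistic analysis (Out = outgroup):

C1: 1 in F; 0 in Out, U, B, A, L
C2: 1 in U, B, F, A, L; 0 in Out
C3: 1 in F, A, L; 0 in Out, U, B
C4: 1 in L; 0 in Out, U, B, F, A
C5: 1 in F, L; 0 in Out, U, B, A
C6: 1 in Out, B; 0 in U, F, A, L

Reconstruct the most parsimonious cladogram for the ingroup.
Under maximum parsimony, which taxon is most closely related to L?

Character polarity is set by the outgroup: the derived state is whichever differs from the outgroup's state, so for C6 the derived state is '0', and for the remaining characters it is '1'.
C1: derived state '1' in F only — an autapomorphy, so it tells us nothing about relationships among taxa.
C2 (derived state '1') is shared by all ingroup taxa — unites the whole ingroup.
C3: derived state '1' in A, F, and L only — synapomorphy for {A, F, L}.
C4 (derived state '1') is unique to L (autapomorphy; uninformative for grouping).
C5 (derived state '1') is shared by F and L — a synapomorphy uniting that clade.
C6 (derived state '0') is shared by A, F, L, and U — a synapomorphy uniting that clade.
Most parsimonious ingroup topology: ((((F,L),A),U),B).
L and F form a cherry on this tree, so they are sister taxa.

F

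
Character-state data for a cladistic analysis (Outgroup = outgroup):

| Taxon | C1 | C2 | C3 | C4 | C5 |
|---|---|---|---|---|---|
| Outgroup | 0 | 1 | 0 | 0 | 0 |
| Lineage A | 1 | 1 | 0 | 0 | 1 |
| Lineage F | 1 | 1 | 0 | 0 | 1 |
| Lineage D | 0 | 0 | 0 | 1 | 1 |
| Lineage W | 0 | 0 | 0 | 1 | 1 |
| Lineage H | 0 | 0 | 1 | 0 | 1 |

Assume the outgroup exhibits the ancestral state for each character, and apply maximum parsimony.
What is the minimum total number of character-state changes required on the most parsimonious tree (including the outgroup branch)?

5

Character polarity is set by the outgroup: the derived state is whichever differs from the outgroup's state, so for C2 the derived state is '0', and for the remaining characters it is '1'.
C1 (derived state '1') is shared by Lineage A and Lineage F — a synapomorphy uniting that clade.
C2 (derived state '0') is shared by Lineage D, Lineage H, and Lineage W — a synapomorphy uniting that clade.
C3: derived state '1' in Lineage H only — an autapomorphy, so it tells us nothing about relationships among taxa.
Only Lineage D and Lineage W show the derived state '1' for C4, supporting them as a clade.
C5 (derived state '1') is shared by all ingroup taxa — unites the whole ingroup.
Most parsimonious ingroup topology: ((Lineage A,Lineage F),((Lineage D,Lineage W),Lineage H)).
Changes per character on this tree: C1: 1; C2: 1; C3: 1; C4: 1; C5: 1.
Total = 5.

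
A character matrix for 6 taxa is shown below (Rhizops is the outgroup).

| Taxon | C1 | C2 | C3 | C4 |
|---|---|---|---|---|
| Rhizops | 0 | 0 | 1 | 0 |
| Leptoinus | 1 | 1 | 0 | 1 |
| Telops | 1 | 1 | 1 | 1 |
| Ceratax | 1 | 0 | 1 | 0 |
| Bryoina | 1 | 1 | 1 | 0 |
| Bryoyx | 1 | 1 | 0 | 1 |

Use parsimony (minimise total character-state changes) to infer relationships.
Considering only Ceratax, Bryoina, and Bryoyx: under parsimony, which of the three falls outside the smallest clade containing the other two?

Character polarity is set by the outgroup: the derived state is whichever differs from the outgroup's state, so for C3 the derived state is '0', and for the remaining characters it is '1'.
All ingroup taxa share the derived state '1' for C1; it defines the ingroup but does not resolve relationships within it.
C2: derived state '1' in Bryoina, Bryoyx, Leptoinus, and Telops only — synapomorphy for {Bryoina, Bryoyx, Leptoinus, Telops}.
Only Bryoyx and Leptoinus show the derived state '0' for C3, supporting them as a clade.
C4 (derived state '1') is shared by Bryoyx, Leptoinus, and Telops — a synapomorphy uniting that clade.
Most parsimonious ingroup topology: ((((Leptoinus,Bryoyx),Telops),Bryoina),Ceratax).
Bryoina and Bryoyx share a more recent common ancestor with each other than either does with Ceratax, so Ceratax is the least closely related of the three.

Ceratax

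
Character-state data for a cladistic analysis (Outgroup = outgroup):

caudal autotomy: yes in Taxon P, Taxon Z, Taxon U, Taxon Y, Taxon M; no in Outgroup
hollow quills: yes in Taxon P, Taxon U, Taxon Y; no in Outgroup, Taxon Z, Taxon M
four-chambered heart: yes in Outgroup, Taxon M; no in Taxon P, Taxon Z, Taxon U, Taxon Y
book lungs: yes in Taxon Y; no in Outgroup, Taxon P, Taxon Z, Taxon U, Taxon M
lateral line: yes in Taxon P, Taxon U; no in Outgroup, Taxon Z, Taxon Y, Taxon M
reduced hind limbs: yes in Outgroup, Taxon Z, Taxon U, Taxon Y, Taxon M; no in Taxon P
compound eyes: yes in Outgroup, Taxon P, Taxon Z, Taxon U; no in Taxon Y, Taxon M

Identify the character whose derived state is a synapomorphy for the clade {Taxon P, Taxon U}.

Character polarity is set by the outgroup: the derived state is whichever differs from the outgroup's state, so for four-chambered heart, reduced hind limbs, compound eyes the derived state is 'no', and for the remaining characters it is 'yes'.
caudal autotomy (derived state 'yes') is shared by all ingroup taxa — unites the whole ingroup.
hollow quills: derived state 'yes' in Taxon P, Taxon U, and Taxon Y only — synapomorphy for {Taxon P, Taxon U, Taxon Y}.
Only Taxon P, Taxon U, Taxon Y, and Taxon Z show the derived state 'no' for four-chambered heart, supporting them as a clade.
book lungs (derived state 'yes') is unique to Taxon Y (autapomorphy; uninformative for grouping).
lateral line (derived state 'yes') is shared by Taxon P and Taxon U — a synapomorphy uniting that clade.
reduced hind limbs (derived state 'no') is unique to Taxon P (autapomorphy; uninformative for grouping).
compound eyes groups Taxon M and Taxon Y, which is incompatible with the clades supported by the remaining characters; treating it as convergent (homoplasy) costs fewer steps than any alternative tree.
Most parsimonious ingroup topology: ((((Taxon P,Taxon U),Taxon Y),Taxon Z),Taxon M).
The clade {Taxon P, Taxon U} is supported by lateral line: its derived state 'yes' occurs in exactly those taxa and in no other taxon (including the outgroup).

lateral line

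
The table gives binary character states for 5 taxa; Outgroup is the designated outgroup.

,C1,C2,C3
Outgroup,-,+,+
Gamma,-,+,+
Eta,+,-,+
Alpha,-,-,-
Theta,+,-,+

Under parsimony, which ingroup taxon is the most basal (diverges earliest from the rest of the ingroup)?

Character polarity is set by the outgroup: the derived state is whichever differs from the outgroup's state, so for C2, C3 the derived state is '-', and for the remaining characters it is '+'.
C1 (derived state '+') is shared by Eta and Theta — a synapomorphy uniting that clade.
C2 (derived state '-') is shared by Alpha, Eta, and Theta — a synapomorphy uniting that clade.
C3 (derived state '-') is unique to Alpha (autapomorphy; uninformative for grouping).
Most parsimonious ingroup topology: (Gamma,((Eta,Theta),Alpha)).
Gamma is sister to the clade containing all other ingroup taxa, so it is the earliest-diverging (most basal) ingroup lineage.

Gamma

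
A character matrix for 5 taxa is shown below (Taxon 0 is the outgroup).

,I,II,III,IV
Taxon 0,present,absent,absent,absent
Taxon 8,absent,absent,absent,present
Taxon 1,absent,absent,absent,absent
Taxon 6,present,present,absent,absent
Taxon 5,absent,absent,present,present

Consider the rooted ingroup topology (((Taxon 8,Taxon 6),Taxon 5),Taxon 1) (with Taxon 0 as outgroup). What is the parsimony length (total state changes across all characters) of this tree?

6

Map each character onto (((Taxon 8,Taxon 6),Taxon 5),Taxon 1) (rooted by Taxon 0) and count the minimum state changes it requires (Fitch parsimony):
I: 2; II: 1; III: 1; IV: 2.
Total tree length = 6.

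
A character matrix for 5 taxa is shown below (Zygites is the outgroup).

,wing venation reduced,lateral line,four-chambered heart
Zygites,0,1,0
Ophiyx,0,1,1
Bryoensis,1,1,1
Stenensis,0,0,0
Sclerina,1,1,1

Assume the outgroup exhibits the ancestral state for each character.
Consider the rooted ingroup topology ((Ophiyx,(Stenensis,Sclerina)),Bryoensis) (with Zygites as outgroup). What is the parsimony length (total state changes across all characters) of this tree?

Map each character onto ((Ophiyx,(Stenensis,Sclerina)),Bryoensis) (rooted by Zygites) and count the minimum state changes it requires (Fitch parsimony):
wing venation reduced: 2; lateral line: 1; four-chambered heart: 2.
Total tree length = 5.

5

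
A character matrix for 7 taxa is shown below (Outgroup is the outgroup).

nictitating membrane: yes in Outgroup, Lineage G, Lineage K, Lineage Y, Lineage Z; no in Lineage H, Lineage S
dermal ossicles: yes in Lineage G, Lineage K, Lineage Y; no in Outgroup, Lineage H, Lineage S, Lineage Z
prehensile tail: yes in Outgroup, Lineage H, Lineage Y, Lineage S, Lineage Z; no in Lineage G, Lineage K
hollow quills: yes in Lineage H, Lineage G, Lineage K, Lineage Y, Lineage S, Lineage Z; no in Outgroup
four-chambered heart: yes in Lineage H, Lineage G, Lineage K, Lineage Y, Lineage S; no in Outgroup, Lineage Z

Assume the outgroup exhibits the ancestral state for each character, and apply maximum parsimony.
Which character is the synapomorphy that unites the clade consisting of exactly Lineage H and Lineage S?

nictitating membrane

Character polarity is set by the outgroup: the derived state is whichever differs from the outgroup's state, so for nictitating membrane, prehensile tail the derived state is 'no', and for the remaining characters it is 'yes'.
nictitating membrane (derived state 'no') is shared by Lineage H and Lineage S — a synapomorphy uniting that clade.
dermal ossicles (derived state 'yes') is shared by Lineage G, Lineage K, and Lineage Y — a synapomorphy uniting that clade.
Only Lineage G and Lineage K show the derived state 'no' for prehensile tail, supporting them as a clade.
hollow quills (derived state 'yes') is shared by all ingroup taxa — unites the whole ingroup.
four-chambered heart (derived state 'yes') is shared by Lineage G, Lineage H, Lineage K, Lineage S, and Lineage Y — a synapomorphy uniting that clade.
Most parsimonious ingroup topology: (((Lineage H,Lineage S),((Lineage G,Lineage K),Lineage Y)),Lineage Z).
The clade {Lineage H, Lineage S} is supported by nictitating membrane: its derived state 'no' occurs in exactly those taxa and in no other taxon (including the outgroup).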